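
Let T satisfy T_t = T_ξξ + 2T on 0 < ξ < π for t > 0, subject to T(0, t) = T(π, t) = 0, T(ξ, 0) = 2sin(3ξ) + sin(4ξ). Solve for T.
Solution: Substitute T = exp(2t)u, i.e. u = exp(-2t)T.
By the product rule, T_t = exp(2t)(u_t + 2u), T_ξξ = exp(2t)u_ξξ.
Substituting into the PDE and dividing by exp(2t): u_t + 2u = u_ξξ + 2u.
The lower-order terms cancel, leaving the standard heat equation u_t = u_ξξ.
Initial data for u: u(ξ,0) = T(ξ,0) = 2sin(3ξ) + sin(4ξ). The boundary conditions carry over: u(0,t) = u(π,t) = 0.
Solve for u:
  Using separation of variables u = X(ξ)G(t):
  Eigenfunctions: sin(nξ), n = 1, 2, 3, ...
  General solution: u(ξ, t) = Σ c_n sin(nξ) exp(-n² t)
  Matching u(ξ,0) = 2sin(3ξ) + sin(4ξ) term by term: c_3=2, c_4=1.
Hence u(ξ,t) = 2exp(-9t)sin(3ξ) + exp(-16t)sin(4ξ).
Transform back: T(ξ,t) = exp(2t)u(ξ,t).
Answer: T(ξ, t) = 2exp(-7t)sin(3ξ) + exp(-14t)sin(4ξ)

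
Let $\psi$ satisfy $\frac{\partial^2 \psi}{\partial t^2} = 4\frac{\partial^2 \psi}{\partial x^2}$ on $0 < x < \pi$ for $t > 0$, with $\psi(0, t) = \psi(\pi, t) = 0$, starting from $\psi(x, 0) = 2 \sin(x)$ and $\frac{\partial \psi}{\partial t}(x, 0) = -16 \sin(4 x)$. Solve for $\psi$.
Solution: Using separation of variables $\psi = X(x)T(t)$:
Eigenfunctions: $\sin(nx)$, $n = 1, 2, 3, \ldots$
General solution: $\psi(x, t) = \sum [A_n \cos(2n t) + B_n \sin(2n t)] \sin(nx)$
From $\psi(x,0) = 2 \sin(x)$: $A_1=2$. From $\psi_t(x,0) = -16 \sin(4 x)$, using $\psi_t(x,0) = \sum \omega_n B_n \sin(nx)$ with $\omega_n = 2n$: $B_4 = (-16)/8 = -2$.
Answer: $\psi(x, t) = -2 \sin(8 t) \sin(4 x) + 2 \sin(x) \cos(2 t)$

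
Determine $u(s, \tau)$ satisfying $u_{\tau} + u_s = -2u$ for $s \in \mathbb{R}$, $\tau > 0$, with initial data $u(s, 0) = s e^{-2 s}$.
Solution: Substitute $u = e^{-2s}w$.
Then $u_s = e^{-2s}(w_s - 2w)$, $u_{\tau} = e^{-2s}w_{\tau}$; substituting and dividing by $e^{-2s}$, the lower-order terms cancel: $w_{\tau} + w_s = 0$ (standard advection equation).
Data for $w$: $w(s,0) = e^{2s}u(s,0) = s$.
By characteristics ($ds/d\tau = 1$), $w(s,\tau) = f(s - \tau)$ with $f = w( \cdot , 0)$.
So $w(s,\tau) = s - \tau$, and $u(s,\tau) = e^{-2s}w(s,\tau)$.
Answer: $u(s, \tau) = - \tau e^{-2 s} + s e^{-2 s}$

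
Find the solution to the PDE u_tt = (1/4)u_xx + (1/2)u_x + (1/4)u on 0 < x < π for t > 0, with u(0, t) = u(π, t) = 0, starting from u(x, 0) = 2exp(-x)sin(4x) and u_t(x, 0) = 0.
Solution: Substitute u = exp(-x)w.
Then u_x = exp(-x)(w_x - w), u_xx = exp(-x)(w_xx - 2w_x + w), u_tt = exp(-x)w_tt; substituting and dividing by exp(-x), the lower-order terms cancel: w_tt = (1/4)w_xx (standard wave equation).
Data for w: w(x,0) = exp(x)u(x,0) = 2sin(4x); w_t(x,0) = exp(x)u_t(x,0) = 0. The boundary conditions carry over: w(0,t) = w(π,t) = 0.
Separating variables: w = Σ [A_n cos(ω_n t) + B_n sin(ω_n t)] sin(nx), ω_n = n/2. From ICs: A_4=2.
So w(x,t) = 2sin(4x)cos(2t), and u(x,t) = exp(-x)w(x,t).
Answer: u(x, t) = 2exp(-x)sin(4x)cos(2t)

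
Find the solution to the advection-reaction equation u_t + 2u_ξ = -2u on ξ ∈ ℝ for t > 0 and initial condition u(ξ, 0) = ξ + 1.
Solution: Substitute u = exp(-2t)w.
Then u_t = exp(-2t)(w_t - 2w), u_ξ = exp(-2t)w_ξ; substituting and dividing by exp(-2t), the lower-order terms cancel: w_t + 2w_ξ = 0 (standard advection equation).
Data for w: w(ξ,0) = u(ξ,0) = ξ + 1.
By characteristics (dξ/dt = 2), w(ξ,t) = f(ξ - 2t) with f = w(·, 0).
So w(ξ,t) = -2t + ξ + 1, and u(ξ,t) = exp(-2t)w(ξ,t).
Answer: u(ξ, t) = -2texp(-2t) + ξexp(-2t) + exp(-2t)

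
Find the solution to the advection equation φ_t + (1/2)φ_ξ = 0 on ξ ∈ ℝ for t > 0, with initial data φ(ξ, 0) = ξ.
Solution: By characteristics (dξ/dt = 1/2), φ(ξ,t) = f(ξ - (1/2)t) with f = φ(·, 0).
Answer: φ(ξ, t) = -(1/2)t + ξ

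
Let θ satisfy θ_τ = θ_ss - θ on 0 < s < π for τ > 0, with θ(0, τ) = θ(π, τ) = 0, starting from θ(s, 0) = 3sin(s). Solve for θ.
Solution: Substitute θ = exp(-τ)u, i.e. u = exp(τ)θ.
By the product rule, θ_τ = exp(-τ)(u_τ - u), θ_ss = exp(-τ)u_ss.
Substituting into the PDE and dividing by exp(-τ): u_τ - u = u_ss - u.
The lower-order terms cancel, leaving the standard heat equation u_τ = u_ss.
Initial data for u: u(s,0) = θ(s,0) = 3sin(s). The boundary conditions carry over: u(0,τ) = u(π,τ) = 0.
Solve for u:
  Using separation of variables u = X(s)G(τ):
  Eigenfunctions: sin(ns), n = 1, 2, 3, ...
  General solution: u(s, τ) = Σ c_n sin(ns) exp(-n² τ)
  Matching u(s,0) = 3sin(s) term by term: c_1=3.
Hence u(s,τ) = 3exp(-τ)sin(s).
Transform back: θ(s,τ) = exp(-τ)u(s,τ).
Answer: θ(s, τ) = 3exp(-2τ)sin(s)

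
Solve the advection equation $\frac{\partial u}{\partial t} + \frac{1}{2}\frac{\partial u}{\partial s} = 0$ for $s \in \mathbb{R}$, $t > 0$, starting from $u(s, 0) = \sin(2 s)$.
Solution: By method of characteristics (waves move right with speed 1/2):
Along characteristics $s - \frac{1}{2}t =$ const, $u$ is constant, so $u(s,t) = f(s - \frac{1}{2}t)$ with $f = u( \cdot , 0)$.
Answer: $u(s, t) = \sin(2 s - t)$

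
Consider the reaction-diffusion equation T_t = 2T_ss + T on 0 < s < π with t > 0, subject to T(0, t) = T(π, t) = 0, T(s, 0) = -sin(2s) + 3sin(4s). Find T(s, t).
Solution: Substitute T = exp(t)u, i.e. u = exp(-t)T.
By the product rule, T_t = exp(t)(u_t + u), T_ss = exp(t)u_ss.
Substituting into the PDE and dividing by exp(t): u_t + u = 2u_ss + u.
The lower-order terms cancel, leaving the standard heat equation u_t = 2u_ss.
Initial data for u: u(s,0) = T(s,0) = -sin(2s) + 3sin(4s). The boundary conditions carry over: u(0,t) = u(π,t) = 0.
Solve for u:
  Using separation of variables u = X(s)G(t):
  Eigenfunctions: sin(ns), n = 1, 2, 3, ...
  General solution: u(s, t) = Σ c_n sin(ns) exp(-2n² t)
  Matching u(s,0) = -sin(2s) + 3sin(4s) term by term: c_2=-1, c_4=3.
Hence u(s,t) = -exp(-8t)sin(2s) + 3exp(-32t)sin(4s).
Transform back: T(s,t) = exp(t)u(s,t).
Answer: T(s, t) = -exp(-7t)sin(2s) + 3exp(-31t)sin(4s)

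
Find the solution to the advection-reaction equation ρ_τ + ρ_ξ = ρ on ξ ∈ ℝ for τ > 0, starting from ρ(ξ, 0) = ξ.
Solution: Substitute ρ = exp(τ)u, i.e. u = exp(-τ)ρ.
By the product rule, ρ_τ = exp(τ)(u_τ + u), ρ_ξ = exp(τ)u_ξ.
Substituting into the PDE and dividing by exp(τ): u_τ + u + u_ξ = u.
The lower-order terms cancel, leaving the standard advection equation u_τ + u_ξ = 0.
Initial data for u: u(ξ,0) = ρ(ξ,0) = ξ.
Solve for u:
  By method of characteristics (waves move right with speed 1):
  Along characteristics ξ - τ = const, u is constant, so u(ξ,τ) = f(ξ - τ) with f = u(·, 0).
Hence u(ξ,τ) = ξ - τ.
Transform back: ρ(ξ,τ) = exp(τ)u(ξ,τ).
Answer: ρ(ξ, τ) = ξexp(τ) - τexp(τ)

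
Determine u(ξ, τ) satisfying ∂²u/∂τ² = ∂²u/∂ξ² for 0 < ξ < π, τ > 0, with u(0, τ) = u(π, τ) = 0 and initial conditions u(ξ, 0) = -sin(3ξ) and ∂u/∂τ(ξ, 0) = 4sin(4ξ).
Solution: Separating variables: u = Σ [A_n cos(ω_n τ) + B_n sin(ω_n τ)] sin(nξ), ω_n = n. From ICs (B_n = velocity coefficient / ω_n): A_3=-1, B_4=1.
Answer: u(ξ, τ) = -sin(3ξ)cos(3τ) + sin(4ξ)sin(4τ)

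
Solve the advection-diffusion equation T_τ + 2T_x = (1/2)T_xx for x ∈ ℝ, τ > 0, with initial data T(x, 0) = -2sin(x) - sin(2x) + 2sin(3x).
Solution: Change to a moving frame: let η = x - 2τ, σ = τ and write T(x,τ) = u(η,σ).
By the chain rule T_τ = u_σ - 2u_η, T_x = u_η, T_xx = u_ηη.
Then T_τ + 2T_x = u_σ: the advection term cancels and the PDE becomes the heat equation u_σ = (1/2)u_ηη on η ∈ ℝ.
Initial data: u(η,0) = T(η,0) = -2sin(η) - sin(2η) + 2sin(3η).
On η ∈ ℝ each mode satisfies (sin(nη))″ = -n² sin(nη), so exp(-n²σ/2) sin(nη) solves the heat equation; by superposition u(η,σ) = Σ c_n exp(-n²σ/2) sin(nη).
Reading off the coefficients: c_1=-2, c_2=-1, c_3=2, so u(η,σ) = -exp(-2σ)sin(2η) - 2exp(-σ/2)sin(η) + 2exp(-9σ/2)sin(3η).
Substituting back η = x - 2τ, σ = τ: T(x,τ) = u(x - 2τ, τ).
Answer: T(x, τ) = -exp(-2τ)sin(2x - 4τ) - 2exp(-τ/2)sin(x - 2τ) + 2exp(-9τ/2)sin(3x - 6τ)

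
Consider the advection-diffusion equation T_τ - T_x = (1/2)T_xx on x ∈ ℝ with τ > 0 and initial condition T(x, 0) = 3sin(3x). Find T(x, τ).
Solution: Change to a moving frame: let η = x + τ, σ = τ and write T(x,τ) = u(η,σ).
By the chain rule T_τ = u_σ + u_η, T_x = u_η, T_xx = u_ηη.
Then T_τ - T_x = u_σ: the advection term cancels and the PDE becomes the heat equation u_σ = (1/2)u_ηη on η ∈ ℝ.
Initial data: u(η,0) = T(η,0) = 3sin(3η).
On η ∈ ℝ each mode satisfies (sin(nη))″ = -n² sin(nη), so exp(-n²σ/2) sin(nη) solves the heat equation; by superposition u(η,σ) = Σ c_n exp(-n²σ/2) sin(nη).
Reading off the coefficients: c_3=3, so u(η,σ) = 3exp(-9σ/2)sin(3η).
Substituting back η = x + τ, σ = τ: T(x,τ) = u(x + τ, τ).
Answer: T(x, τ) = 3exp(-9τ/2)sin(3x + 3τ)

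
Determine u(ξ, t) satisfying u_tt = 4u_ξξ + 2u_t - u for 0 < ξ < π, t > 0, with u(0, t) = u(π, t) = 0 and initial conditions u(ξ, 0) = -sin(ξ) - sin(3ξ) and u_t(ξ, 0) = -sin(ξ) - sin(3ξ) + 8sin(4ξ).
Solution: Substitute u = exp(t)w, i.e. w = exp(-t)u.
By the product rule, u_t = exp(t)(w_t + w), u_tt = exp(t)(w_tt + 2w_t + w), u_ξξ = exp(t)w_ξξ.
Substituting into the PDE and dividing by exp(t): w_tt + 2w_t + w = 4w_ξξ + 2(w_t + w) - w.
The lower-order terms cancel, leaving the standard wave equation w_tt = 4w_ξξ.
Initial data for w: w(ξ,0) = u(ξ,0) = -sin(ξ) - sin(3ξ); w_t(ξ,0) = u_t(ξ,0) - u(ξ,0) = 8sin(4ξ). The boundary conditions carry over: w(0,t) = w(π,t) = 0.
Solve for w:
  Using separation of variables w = X(ξ)T(t):
  Eigenfunctions: sin(nξ), n = 1, 2, 3, ...
  General solution: w(ξ, t) = Σ [A_n cos(2n t) + B_n sin(2n t)] sin(nξ)
  From w(ξ,0) = -sin(ξ) - sin(3ξ): A_1=-1, A_3=-1. From w_t(ξ,0) = 8sin(4ξ), using w_t(ξ,0) = Σ ω_n B_n sin(nξ) with ω_n = 2n: B_4 = 8/8 = 1.
Hence w(ξ,t) = sin(8t)sin(4ξ) - sin(ξ)cos(2t) - sin(3ξ)cos(6t).
Transform back: u(ξ,t) = exp(t)w(ξ,t).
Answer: u(ξ, t) = exp(t)sin(8t)sin(4ξ) - exp(t)sin(ξ)cos(2t) - exp(t)sin(3ξ)cos(6t)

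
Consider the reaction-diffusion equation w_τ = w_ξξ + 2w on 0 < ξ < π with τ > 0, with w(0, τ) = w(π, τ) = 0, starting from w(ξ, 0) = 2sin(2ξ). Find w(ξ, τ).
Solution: Substitute w = exp(2τ)u.
Then w_τ = exp(2τ)(u_τ + 2u), w_ξξ = exp(2τ)u_ξξ; substituting and dividing by exp(2τ), the lower-order terms cancel: u_τ = u_ξξ (standard heat equation).
Data for u: u(ξ,0) = w(ξ,0) = 2sin(2ξ). The boundary conditions carry over: u(0,τ) = u(π,τ) = 0.
Separating variables: u = Σ c_n exp(-n²τ) sin(nξ). From u(ξ,0) = 2sin(2ξ): c_2=2.
So u(ξ,τ) = 2exp(-4τ)sin(2ξ), and w(ξ,τ) = exp(2τ)u(ξ,τ).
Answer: w(ξ, τ) = 2exp(-2τ)sin(2ξ)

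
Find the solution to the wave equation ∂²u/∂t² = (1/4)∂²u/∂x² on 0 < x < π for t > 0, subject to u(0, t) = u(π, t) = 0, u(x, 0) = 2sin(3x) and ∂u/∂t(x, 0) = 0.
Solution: Using separation of variables u = X(x)T(t):
Eigenfunctions: sin(nx), n = 1, 2, 3, ...
General solution: u(x, t) = Σ [A_n cos(n t/2) + B_n sin(n t/2)] sin(nx)
From u(x,0) = 2sin(3x): A_3=2. From u_t(x,0) = 0: all B_n = 0.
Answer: u(x, t) = 2sin(3x)cos(3t/2)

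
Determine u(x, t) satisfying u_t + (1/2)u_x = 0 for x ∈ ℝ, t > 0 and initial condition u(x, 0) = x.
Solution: By method of characteristics (waves move right with speed 1/2):
Along characteristics x - (1/2)t = const, u is constant, so u(x,t) = f(x - (1/2)t) with f = u(·, 0).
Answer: u(x, t) = -(1/2)t + x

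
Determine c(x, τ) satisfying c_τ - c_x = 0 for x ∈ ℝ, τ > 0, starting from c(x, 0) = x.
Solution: By characteristics (dx/dτ = -1), c(x,τ) = f(x + τ) with f = c(·, 0).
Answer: c(x, τ) = x + τ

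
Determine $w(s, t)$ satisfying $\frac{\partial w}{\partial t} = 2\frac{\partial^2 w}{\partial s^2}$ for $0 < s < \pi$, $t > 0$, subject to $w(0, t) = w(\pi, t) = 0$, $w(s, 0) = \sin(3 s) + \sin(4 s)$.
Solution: Using separation of variables $w = X(s)T(t)$:
Eigenfunctions: $\sin(ns)$, $n = 1, 2, 3, \ldots$
General solution: $w(s, t) = \sum c_n \sin(ns) e^{-2n^2 t}$
Matching $w(s,0) = \sin(3 s) + \sin(4 s)$ term by term: $c_3=1, c_4=1$.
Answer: $w(s, t) = e^{-18 t} \sin(3 s) + e^{-32 t} \sin(4 s)$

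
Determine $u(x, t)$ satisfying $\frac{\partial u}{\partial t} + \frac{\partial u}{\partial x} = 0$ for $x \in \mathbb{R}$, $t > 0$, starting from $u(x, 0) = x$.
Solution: By characteristics ($dx/dt = 1$), $u(x,t) = f(x - t)$ with $f = u( \cdot , 0)$.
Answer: $u(x, t) = - t + x$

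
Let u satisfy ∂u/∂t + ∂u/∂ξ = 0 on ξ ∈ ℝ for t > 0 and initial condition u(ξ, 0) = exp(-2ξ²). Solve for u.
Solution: By characteristics (dξ/dt = 1), u(ξ,t) = f(ξ - t) with f = u(·, 0).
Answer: u(ξ, t) = exp(-2(-t + ξ)²)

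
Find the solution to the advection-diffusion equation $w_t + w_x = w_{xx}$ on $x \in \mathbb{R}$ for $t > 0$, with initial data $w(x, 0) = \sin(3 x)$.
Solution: Moving frame: $\eta = x - t$, $\sigma = t$, $w = u(\eta,\sigma)$, so $w_t = u_{\sigma} - u_{\eta}$ and $w_{xx} = u_{\eta\eta}$.
Hence $w_t + w_x = u_{\sigma}$ and the PDE becomes the heat equation $u_{\sigma} = u_{\eta\eta}$ on $\eta \in \mathbb{R}$.
Initial data: $u(\eta,0) = w(\eta,0) = \sin(3 \eta)$. Each mode $\sin(n\eta)$ decays as $e^{-n^2\sigma}$ on $\mathbb{R}$, so $u(\eta,\sigma) = \sum c_n e^{-n^2\sigma} \sin(n\eta)$ with $c_3=1$: $u(\eta,\sigma) = e^{-9 \sigma} \sin(3 \eta)$.
Substituting back: $w(x,t) = u(x - t, t)$.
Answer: $w(x, t) = - e^{-9 t} \sin(3 t - 3 x)$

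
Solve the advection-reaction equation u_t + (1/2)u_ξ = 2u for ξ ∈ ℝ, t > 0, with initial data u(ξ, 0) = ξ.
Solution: Substitute u = exp(2t)w.
Then u_t = exp(2t)(w_t + 2w), u_ξ = exp(2t)w_ξ; substituting and dividing by exp(2t), the lower-order terms cancel: w_t + (1/2)w_ξ = 0 (standard advection equation).
Data for w: w(ξ,0) = u(ξ,0) = ξ.
By characteristics (dξ/dt = 1/2), w(ξ,t) = f(ξ - (1/2)t) with f = w(·, 0).
So w(ξ,t) = -(1/2)t + ξ, and u(ξ,t) = exp(2t)w(ξ,t).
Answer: u(ξ, t) = -(1/2)texp(2t) + ξexp(2t)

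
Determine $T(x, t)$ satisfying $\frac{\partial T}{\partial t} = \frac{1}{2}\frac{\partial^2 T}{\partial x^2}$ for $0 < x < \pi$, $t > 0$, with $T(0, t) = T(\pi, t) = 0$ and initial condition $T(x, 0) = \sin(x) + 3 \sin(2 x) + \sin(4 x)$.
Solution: Separating variables: $T = \sum c_n e^{-n^2t/2} \sin(nx)$. From $T(x,0) = \sin(x) + 3 \sin(2 x) + \sin(4 x)$: $c_1=1, c_2=3, c_4=1$.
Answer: $T(x, t) = 3 e^{-2 t} \sin(2 x) + e^{-8 t} \sin(4 x) + e^{-t/2} \sin(x)$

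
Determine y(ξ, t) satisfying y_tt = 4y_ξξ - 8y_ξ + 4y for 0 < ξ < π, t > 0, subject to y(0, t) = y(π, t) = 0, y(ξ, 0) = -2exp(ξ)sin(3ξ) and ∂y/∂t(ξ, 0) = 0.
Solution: Substitute y = exp(ξ)u, i.e. u = exp(-ξ)y.
By the product rule, y_ξ = exp(ξ)(u_ξ + u), y_ξξ = exp(ξ)(u_ξξ + 2u_ξ + u), y_tt = exp(ξ)u_tt.
Substituting into the PDE and dividing by exp(ξ): u_tt = 4(u_ξξ + 2u_ξ + u) - 8(u_ξ + u) + 4u.
The lower-order terms cancel, leaving the standard wave equation u_tt = 4u_ξξ.
Initial data for u: u(ξ,0) = exp(-ξ)y(ξ,0) = -2sin(3ξ); u_t(ξ,0) = exp(-ξ)y_t(ξ,0) = 0. The boundary conditions carry over: u(0,t) = u(π,t) = 0.
Solve for u:
  Using separation of variables u = X(ξ)T(t):
  Eigenfunctions: sin(nξ), n = 1, 2, 3, ...
  General solution: u(ξ, t) = Σ [A_n cos(2n t) + B_n sin(2n t)] sin(nξ)
  From u(ξ,0) = -2sin(3ξ): A_3=-2. From u_t(ξ,0) = 0: all B_n = 0.
Hence u(ξ,t) = -2sin(3ξ)cos(6t).
Transform back: y(ξ,t) = exp(ξ)u(ξ,t).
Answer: y(ξ, t) = -2exp(ξ)sin(3ξ)cos(6t)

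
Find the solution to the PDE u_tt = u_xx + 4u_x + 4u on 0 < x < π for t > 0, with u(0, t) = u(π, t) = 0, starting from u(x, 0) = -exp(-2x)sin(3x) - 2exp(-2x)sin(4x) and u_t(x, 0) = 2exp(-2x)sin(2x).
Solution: Substitute u = exp(-2x)w.
Then u_x = exp(-2x)(w_x - 2w), u_xx = exp(-2x)(w_xx - 4w_x + 4w), u_tt = exp(-2x)w_tt; substituting and dividing by exp(-2x), the lower-order terms cancel: w_tt = w_xx (standard wave equation).
Data for w: w(x,0) = exp(2x)u(x,0) = -sin(3x) - 2sin(4x); w_t(x,0) = exp(2x)u_t(x,0) = 2sin(2x). The boundary conditions carry over: w(0,t) = w(π,t) = 0.
Separating variables: w = Σ [A_n cos(ω_n t) + B_n sin(ω_n t)] sin(nx), ω_n = n. From ICs (B_n = velocity coefficient / ω_n): A_3=-1, A_4=-2, B_2=1.
So w(x,t) = sin(2t)sin(2x) - sin(3x)cos(3t) - 2sin(4x)cos(4t), and u(x,t) = exp(-2x)w(x,t).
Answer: u(x, t) = exp(-2x)sin(2t)sin(2x) - exp(-2x)sin(3x)cos(3t) - 2exp(-2x)sin(4x)cos(4t)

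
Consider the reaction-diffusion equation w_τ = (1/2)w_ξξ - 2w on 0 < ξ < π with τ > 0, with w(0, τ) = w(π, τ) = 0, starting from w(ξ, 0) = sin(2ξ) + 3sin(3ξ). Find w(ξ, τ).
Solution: Substitute w = exp(-2τ)u, i.e. u = exp(2τ)w.
By the product rule, w_τ = exp(-2τ)(u_τ - 2u), w_ξξ = exp(-2τ)u_ξξ.
Substituting into the PDE and dividing by exp(-2τ): u_τ - 2u = (1/2)u_ξξ - 2u.
The lower-order terms cancel, leaving the standard heat equation u_τ = (1/2)u_ξξ.
Initial data for u: u(ξ,0) = w(ξ,0) = sin(2ξ) + 3sin(3ξ). The boundary conditions carry over: u(0,τ) = u(π,τ) = 0.
Solve for u:
  Using separation of variables u = X(ξ)T(τ):
  Eigenfunctions: sin(nξ), n = 1, 2, 3, ...
  General solution: u(ξ, τ) = Σ c_n sin(nξ) exp(-n² τ/2)
  Matching u(ξ,0) = sin(2ξ) + 3sin(3ξ) term by term: c_2=1, c_3=3.
Hence u(ξ,τ) = exp(-2τ)sin(2ξ) + 3exp(-9τ/2)sin(3ξ).
Transform back: w(ξ,τ) = exp(-2τ)u(ξ,τ).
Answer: w(ξ, τ) = exp(-4τ)sin(2ξ) + 3exp(-13τ/2)sin(3ξ)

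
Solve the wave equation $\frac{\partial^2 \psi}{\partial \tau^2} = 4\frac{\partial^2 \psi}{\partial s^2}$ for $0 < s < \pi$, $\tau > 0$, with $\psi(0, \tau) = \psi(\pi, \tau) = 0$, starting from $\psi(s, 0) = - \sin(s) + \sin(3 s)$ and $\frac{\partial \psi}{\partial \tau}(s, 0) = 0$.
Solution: Using separation of variables $\psi = X(s)T(\tau)$:
Eigenfunctions: $\sin(ns)$, $n = 1, 2, 3, \ldots$
General solution: $\psi(s, \tau) = \sum [A_n \cos(2n \tau) + B_n \sin(2n \tau)] \sin(ns)$
From $\psi(s,0) = - \sin(s) + \sin(3 s)$: $A_1=-1, A_3=1$. From $\psi_{\tau}(s,0) = 0$: all $B_n = 0$.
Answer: $\psi(s, \tau) = - \sin(s) \cos(2 \tau) + \sin(3 s) \cos(6 \tau)$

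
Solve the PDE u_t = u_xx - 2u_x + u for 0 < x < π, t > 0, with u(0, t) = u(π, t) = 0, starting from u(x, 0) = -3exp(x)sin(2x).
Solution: Substitute u = exp(x)w.
Then u_x = exp(x)(w_x + w), u_xx = exp(x)(w_xx + 2w_x + w), u_t = exp(x)w_t; substituting and dividing by exp(x), the lower-order terms cancel: w_t = w_xx (standard heat equation).
Data for w: w(x,0) = exp(-x)u(x,0) = -3sin(2x). The boundary conditions carry over: w(0,t) = w(π,t) = 0.
Separating variables: w = Σ c_n exp(-n²t) sin(nx). From w(x,0) = -3sin(2x): c_2=-3.
So w(x,t) = -3exp(-4t)sin(2x), and u(x,t) = exp(x)w(x,t).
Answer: u(x, t) = -3exp(-4t)exp(x)sin(2x)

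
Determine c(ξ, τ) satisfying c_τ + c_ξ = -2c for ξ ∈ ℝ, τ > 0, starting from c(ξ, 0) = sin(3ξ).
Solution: Substitute c = exp(-2τ)u.
Then c_τ = exp(-2τ)(u_τ - 2u), c_ξ = exp(-2τ)u_ξ; substituting and dividing by exp(-2τ), the lower-order terms cancel: u_τ + u_ξ = 0 (standard advection equation).
Data for u: u(ξ,0) = c(ξ,0) = sin(3ξ).
By characteristics (dξ/dτ = 1), u(ξ,τ) = f(ξ - τ) with f = u(·, 0).
So u(ξ,τ) = sin(3ξ - 3τ), and c(ξ,τ) = exp(-2τ)u(ξ,τ).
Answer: c(ξ, τ) = exp(-2τ)sin(3ξ - 3τ)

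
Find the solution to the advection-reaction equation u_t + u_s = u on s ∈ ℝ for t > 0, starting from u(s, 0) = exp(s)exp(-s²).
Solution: Substitute u = exp(s)w, i.e. w = exp(-s)u.
By the product rule, u_s = exp(s)(w_s + w), u_t = exp(s)w_t.
Substituting into the PDE and dividing by exp(s): w_t + (w_s + w) = w.
The lower-order terms cancel, leaving the standard advection equation w_t + w_s = 0.
Initial data for w: w(s,0) = exp(-s)u(s,0) = exp(-s²).
Solve for w:
  By method of characteristics (waves move right with speed 1):
  Along characteristics s - t = const, w is constant, so w(s,t) = f(s - t) with f = w(·, 0).
Hence w(s,t) = exp(-(s - t)²).
Transform back: u(s,t) = exp(s)w(s,t).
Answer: u(s, t) = exp(s)exp(-(s - t)²)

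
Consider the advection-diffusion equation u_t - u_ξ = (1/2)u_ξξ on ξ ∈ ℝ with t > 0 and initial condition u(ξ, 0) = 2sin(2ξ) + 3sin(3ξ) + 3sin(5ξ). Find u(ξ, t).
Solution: Moving frame: η = ξ + t, σ = t, u = w(η,σ), so u_t = w_σ + w_η and u_ξξ = w_ηη.
Hence u_t - u_ξ = w_σ and the PDE becomes the heat equation w_σ = (1/2)w_ηη on η ∈ ℝ.
Initial data: w(η,0) = u(η,0) = 2sin(2η) + 3sin(3η) + 3sin(5η). Each mode sin(nη) decays as exp(-n²σ/2) on ℝ, so w(η,σ) = Σ c_n exp(-n²σ/2) sin(nη) with c_2=2, c_3=3, c_5=3: w(η,σ) = 2exp(-2σ)sin(2η) + 3exp(-9σ/2)sin(3η) + 3exp(-25σ/2)sin(5η).
Substituting back: u(ξ,t) = w(ξ + t, t).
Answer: u(ξ, t) = 2exp(-2t)sin(2t + 2ξ) + 3exp(-9t/2)sin(3t + 3ξ) + 3exp(-25t/2)sin(5t + 5ξ)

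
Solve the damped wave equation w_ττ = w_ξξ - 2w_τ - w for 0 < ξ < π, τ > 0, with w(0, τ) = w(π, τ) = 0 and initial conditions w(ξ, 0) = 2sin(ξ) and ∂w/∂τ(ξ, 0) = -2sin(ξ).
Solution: Substitute w = exp(-τ)u, i.e. u = exp(τ)w.
By the product rule, w_τ = exp(-τ)(u_τ - u), w_ττ = exp(-τ)(u_ττ - 2u_τ + u), w_ξξ = exp(-τ)u_ξξ.
Substituting into the PDE and dividing by exp(-τ): u_ττ - 2u_τ + u = u_ξξ - 2(u_τ - u) - u.
The lower-order terms cancel, leaving the standard wave equation u_ττ = u_ξξ.
Initial data for u: u(ξ,0) = w(ξ,0) = 2sin(ξ); u_τ(ξ,0) = w_τ(ξ,0) + w(ξ,0) = 0. The boundary conditions carry over: u(0,τ) = u(π,τ) = 0.
Solve for u:
  Using separation of variables u = X(ξ)T(τ):
  Eigenfunctions: sin(nξ), n = 1, 2, 3, ...
  General solution: u(ξ, τ) = Σ [A_n cos(n τ) + B_n sin(n τ)] sin(nξ)
  From u(ξ,0) = 2sin(ξ): A_1=2. From u_τ(ξ,0) = 0: all B_n = 0.
Hence u(ξ,τ) = 2sin(ξ)cos(τ).
Transform back: w(ξ,τ) = exp(-τ)u(ξ,τ).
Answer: w(ξ, τ) = 2exp(-τ)sin(ξ)cos(τ)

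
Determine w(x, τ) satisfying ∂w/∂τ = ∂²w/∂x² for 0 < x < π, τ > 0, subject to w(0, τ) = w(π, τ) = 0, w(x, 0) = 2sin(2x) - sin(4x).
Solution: Using separation of variables w = X(x)T(τ):
Eigenfunctions: sin(nx), n = 1, 2, 3, ...
General solution: w(x, τ) = Σ c_n sin(nx) exp(-n² τ)
Matching w(x,0) = 2sin(2x) - sin(4x) term by term: c_2=2, c_4=-1.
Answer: w(x, τ) = 2exp(-4τ)sin(2x) - exp(-16τ)sin(4x)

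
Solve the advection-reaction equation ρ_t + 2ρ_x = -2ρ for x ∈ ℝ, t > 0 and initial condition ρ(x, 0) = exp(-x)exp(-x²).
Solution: Substitute ρ = exp(-x)u, i.e. u = exp(x)ρ.
By the product rule, ρ_x = exp(-x)(u_x - u), ρ_t = exp(-x)u_t.
Substituting into the PDE and dividing by exp(-x): u_t + 2(u_x - u) = -2u.
The lower-order terms cancel, leaving the standard advection equation u_t + 2u_x = 0.
Initial data for u: u(x,0) = exp(x)ρ(x,0) = exp(-x²).
Solve for u:
  By method of characteristics (waves move right with speed 2):
  Along characteristics x - 2t = const, u is constant, so u(x,t) = f(x - 2t) with f = u(·, 0).
Hence u(x,t) = exp(-(-2t + x)²).
Transform back: ρ(x,t) = exp(-x)u(x,t).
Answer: ρ(x, t) = exp(-x)exp(-(-2t + x)²)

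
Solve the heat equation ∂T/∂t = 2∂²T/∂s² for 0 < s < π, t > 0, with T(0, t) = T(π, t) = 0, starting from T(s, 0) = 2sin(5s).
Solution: Using separation of variables T = X(s)G(t):
Eigenfunctions: sin(ns), n = 1, 2, 3, ...
General solution: T(s, t) = Σ c_n sin(ns) exp(-2n² t)
Matching T(s,0) = 2sin(5s) term by term: c_5=2.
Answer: T(s, t) = 2exp(-50t)sin(5s)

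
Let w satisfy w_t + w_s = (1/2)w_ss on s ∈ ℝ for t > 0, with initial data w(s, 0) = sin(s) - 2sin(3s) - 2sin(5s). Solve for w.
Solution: Change to a moving frame: let η = s - t, σ = t and write w(s,t) = u(η,σ).
By the chain rule w_t = u_σ - u_η, w_s = u_η, w_ss = u_ηη.
Then w_t + w_s = u_σ: the advection term cancels and the PDE becomes the heat equation u_σ = (1/2)u_ηη on η ∈ ℝ.
Initial data: u(η,0) = w(η,0) = sin(η) - 2sin(3η) - 2sin(5η).
On η ∈ ℝ each mode satisfies (sin(nη))″ = -n² sin(nη), so exp(-n²σ/2) sin(nη) solves the heat equation; by superposition u(η,σ) = Σ c_n exp(-n²σ/2) sin(nη).
Reading off the coefficients: c_1=1, c_3=-2, c_5=-2, so u(η,σ) = exp(-σ/2)sin(η) - 2exp(-9σ/2)sin(3η) - 2exp(-25σ/2)sin(5η).
Substituting back η = s - t, σ = t: w(s,t) = u(s - t, t).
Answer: w(s, t) = exp(-t/2)sin(s - t) - 2exp(-9t/2)sin(3s - 3t) - 2exp(-25t/2)sin(5s - 5t)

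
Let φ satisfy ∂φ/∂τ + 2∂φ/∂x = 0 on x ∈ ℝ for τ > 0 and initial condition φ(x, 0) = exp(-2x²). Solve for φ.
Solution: By method of characteristics (waves move right with speed 2):
Along characteristics x - 2τ = const, φ is constant, so φ(x,τ) = f(x - 2τ) with f = φ(·, 0).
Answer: φ(x, τ) = exp(-2(x - 2τ)²)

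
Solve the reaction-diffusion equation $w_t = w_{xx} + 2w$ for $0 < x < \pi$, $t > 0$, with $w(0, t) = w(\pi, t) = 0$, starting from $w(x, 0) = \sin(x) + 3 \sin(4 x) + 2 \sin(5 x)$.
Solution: Substitute $w = e^{2t}u$.
Then $w_t = e^{2t}(u_t + 2u)$, $w_{xx} = e^{2t}u_{xx}$; substituting and dividing by $e^{2t}$, the lower-order terms cancel: $u_t = u_{xx}$ (standard heat equation).
Data for $u$: $u(x,0) = w(x,0) = \sin(x) + 3 \sin(4 x) + 2 \sin(5 x)$. The boundary conditions carry over: $u(0,t) = u(\pi,t) = 0$.
Separating variables: $u = \sum c_n e^{-n^2t} \sin(nx)$. From $u(x,0) = \sin(x) + 3 \sin(4 x) + 2 \sin(5 x)$: $c_1=1, c_4=3, c_5=2$.
So $u(x,t) = e^{-t} \sin(x) + 3 e^{-16 t} \sin(4 x) + 2 e^{-25 t} \sin(5 x)$, and $w(x,t) = e^{2t}u(x,t)$.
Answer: $w(x, t) = e^{t} \sin(x) + 3 e^{-14 t} \sin(4 x) + 2 e^{-23 t} \sin(5 x)$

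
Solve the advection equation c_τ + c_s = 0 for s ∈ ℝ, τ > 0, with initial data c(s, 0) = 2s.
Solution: By method of characteristics (waves move right with speed 1):
Along characteristics s - τ = const, c is constant, so c(s,τ) = f(s - τ) with f = c(·, 0).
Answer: c(s, τ) = 2s - 2τ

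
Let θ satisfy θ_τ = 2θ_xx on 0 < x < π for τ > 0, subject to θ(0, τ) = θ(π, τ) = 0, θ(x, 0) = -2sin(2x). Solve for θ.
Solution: Using separation of variables θ = X(x)G(τ):
Eigenfunctions: sin(nx), n = 1, 2, 3, ...
General solution: θ(x, τ) = Σ c_n sin(nx) exp(-2n² τ)
Matching θ(x,0) = -2sin(2x) term by term: c_2=-2.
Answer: θ(x, τ) = -2exp(-8τ)sin(2x)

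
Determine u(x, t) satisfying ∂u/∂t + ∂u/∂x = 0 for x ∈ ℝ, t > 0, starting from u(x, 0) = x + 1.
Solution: By characteristics (dx/dt = 1), u(x,t) = f(x - t) with f = u(·, 0).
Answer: u(x, t) = -t + x + 1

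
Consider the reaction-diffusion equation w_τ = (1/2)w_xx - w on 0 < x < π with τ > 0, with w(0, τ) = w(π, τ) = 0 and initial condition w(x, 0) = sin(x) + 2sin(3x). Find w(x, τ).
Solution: Substitute w = exp(-τ)u.
Then w_τ = exp(-τ)(u_τ - u), w_xx = exp(-τ)u_xx; substituting and dividing by exp(-τ), the lower-order terms cancel: u_τ = (1/2)u_xx (standard heat equation).
Data for u: u(x,0) = w(x,0) = sin(x) + 2sin(3x). The boundary conditions carry over: u(0,τ) = u(π,τ) = 0.
Separating variables: u = Σ c_n exp(-n²τ/2) sin(nx). From u(x,0) = sin(x) + 2sin(3x): c_1=1, c_3=2.
So u(x,τ) = exp(-τ/2)sin(x) + 2exp(-9τ/2)sin(3x), and w(x,τ) = exp(-τ)u(x,τ).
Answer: w(x, τ) = exp(-3τ/2)sin(x) + 2exp(-11τ/2)sin(3x)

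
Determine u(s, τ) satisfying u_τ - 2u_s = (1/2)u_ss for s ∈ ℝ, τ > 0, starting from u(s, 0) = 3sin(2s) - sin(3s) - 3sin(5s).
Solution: Change to a moving frame: let η = s + 2τ, σ = τ and write u(s,τ) = w(η,σ).
By the chain rule u_τ = w_σ + 2w_η, u_s = w_η, u_ss = w_ηη.
Then u_τ - 2u_s = w_σ: the advection term cancels and the PDE becomes the heat equation w_σ = (1/2)w_ηη on η ∈ ℝ.
Initial data: w(η,0) = u(η,0) = 3sin(2η) - sin(3η) - 3sin(5η).
On η ∈ ℝ each mode satisfies (sin(nη))″ = -n² sin(nη), so exp(-n²σ/2) sin(nη) solves the heat equation; by superposition w(η,σ) = Σ c_n exp(-n²σ/2) sin(nη).
Reading off the coefficients: c_2=3, c_3=-1, c_5=-3, so w(η,σ) = 3exp(-2σ)sin(2η) - exp(-9σ/2)sin(3η) - 3exp(-25σ/2)sin(5η).
Substituting back η = s + 2τ, σ = τ: u(s,τ) = w(s + 2τ, τ).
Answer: u(s, τ) = 3exp(-2τ)sin(2s + 4τ) - exp(-9τ/2)sin(3s + 6τ) - 3exp(-25τ/2)sin(5s + 10τ)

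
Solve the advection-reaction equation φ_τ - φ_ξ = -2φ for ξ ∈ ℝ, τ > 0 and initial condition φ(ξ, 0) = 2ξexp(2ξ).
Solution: Substitute φ = exp(2ξ)u, i.e. u = exp(-2ξ)φ.
By the product rule, φ_ξ = exp(2ξ)(u_ξ + 2u), φ_τ = exp(2ξ)u_τ.
Substituting into the PDE and dividing by exp(2ξ): u_τ - (u_ξ + 2u) = -2u.
The lower-order terms cancel, leaving the standard advection equation u_τ - u_ξ = 0.
Initial data for u: u(ξ,0) = exp(-2ξ)φ(ξ,0) = 2ξ.
Solve for u:
  By method of characteristics (waves move left with speed 1):
  Along characteristics ξ + τ = const, u is constant, so u(ξ,τ) = f(ξ + τ) with f = u(·, 0).
Hence u(ξ,τ) = 2ξ + 2τ.
Transform back: φ(ξ,τ) = exp(2ξ)u(ξ,τ).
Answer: φ(ξ, τ) = 2ξexp(2ξ) + 2τexp(2ξ)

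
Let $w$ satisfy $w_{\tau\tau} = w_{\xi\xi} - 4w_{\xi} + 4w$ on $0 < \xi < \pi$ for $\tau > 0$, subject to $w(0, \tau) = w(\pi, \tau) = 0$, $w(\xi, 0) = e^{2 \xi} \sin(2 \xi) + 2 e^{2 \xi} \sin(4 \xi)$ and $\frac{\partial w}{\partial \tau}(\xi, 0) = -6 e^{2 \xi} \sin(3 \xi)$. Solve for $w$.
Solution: Substitute $w = e^{2\xi}u$.
Then $w_{\xi} = e^{2\xi}(u_{\xi} + 2u)$, $w_{\xi\xi} = e^{2\xi}(u_{\xi\xi} + 4u_{\xi} + 4u)$, $w_{\tau\tau} = e^{2\xi}u_{\tau\tau}$; substituting and dividing by $e^{2\xi}$, the lower-order terms cancel: $u_{\tau\tau} = u_{\xi\xi}$ (standard wave equation).
Data for $u$: $u(\xi,0) = e^{-2\xi}w(\xi,0) = \sin(2 \xi) + 2 \sin(4 \xi)$; $u_{\tau}(\xi,0) = e^{-2\xi}w_{\tau}(\xi,0) = -6 \sin(3 \xi)$. The boundary conditions carry over: $u(0,\tau) = u(\pi,\tau) = 0$.
Separating variables: $u = \sum [A_n \cos(\omega_n \tau) + B_n \sin(\omega_n \tau)] \sin(n\xi)$, $\omega_n = n$. From ICs ($B_n$ = velocity coefficient / $\omega_n$): $A_2=1, A_4=2, B_3=-2$.
So $u(\xi,\tau) = \sin(2 \xi) \cos(2 \tau) - 2 \sin(3 \xi) \sin(3 \tau) + 2 \sin(4 \xi) \cos(4 \tau)$, and $w(\xi,\tau) = e^{2\xi}u(\xi,\tau)$.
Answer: $w(\xi, \tau) = -2 e^{2 \xi} \sin(3 \tau) \sin(3 \xi) + e^{2 \xi} \sin(2 \xi) \cos(2 \tau) + 2 e^{2 \xi} \sin(4 \xi) \cos(4 \tau)$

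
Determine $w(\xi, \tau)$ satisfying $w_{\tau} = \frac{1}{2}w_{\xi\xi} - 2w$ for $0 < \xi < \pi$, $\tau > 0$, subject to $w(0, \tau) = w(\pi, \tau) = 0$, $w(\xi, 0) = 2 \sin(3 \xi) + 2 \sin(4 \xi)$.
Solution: Substitute $w = e^{-2\tau}u$.
Then $w_{\tau} = e^{-2\tau}(u_{\tau} - 2u)$, $w_{\xi\xi} = e^{-2\tau}u_{\xi\xi}$; substituting and dividing by $e^{-2\tau}$, the lower-order terms cancel: $u_{\tau} = \frac{1}{2}u_{\xi\xi}$ (standard heat equation).
Data for $u$: $u(\xi,0) = w(\xi,0) = 2 \sin(3 \xi) + 2 \sin(4 \xi)$. The boundary conditions carry over: $u(0,\tau) = u(\pi,\tau) = 0$.
Separating variables: $u = \sum c_n e^{-n^2\tau/2} \sin(n\xi)$. From $u(\xi,0) = 2 \sin(3 \xi) + 2 \sin(4 \xi)$: $c_3=2, c_4=2$.
So $u(\xi,\tau) = 2 e^{-8 \tau} \sin(4 \xi) + 2 e^{-9 \tau/2} \sin(3 \xi)$, and $w(\xi,\tau) = e^{-2\tau}u(\xi,\tau)$.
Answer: $w(\xi, \tau) = 2 e^{-10 \tau} \sin(4 \xi) + 2 e^{-13 \tau/2} \sin(3 \xi)$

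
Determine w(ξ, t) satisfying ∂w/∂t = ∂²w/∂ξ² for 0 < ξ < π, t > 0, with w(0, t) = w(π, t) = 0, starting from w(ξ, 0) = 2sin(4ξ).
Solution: Using separation of variables w = X(ξ)T(t):
Eigenfunctions: sin(nξ), n = 1, 2, 3, ...
General solution: w(ξ, t) = Σ c_n sin(nξ) exp(-n² t)
Matching w(ξ,0) = 2sin(4ξ) term by term: c_4=2.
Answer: w(ξ, t) = 2exp(-16t)sin(4ξ)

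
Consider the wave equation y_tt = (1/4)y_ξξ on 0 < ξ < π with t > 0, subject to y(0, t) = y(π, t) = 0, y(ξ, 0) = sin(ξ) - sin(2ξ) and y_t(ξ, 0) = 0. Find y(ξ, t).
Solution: Using separation of variables y = X(ξ)T(t):
Eigenfunctions: sin(nξ), n = 1, 2, 3, ...
General solution: y(ξ, t) = Σ [A_n cos(n t/2) + B_n sin(n t/2)] sin(nξ)
From y(ξ,0) = sin(ξ) - sin(2ξ): A_1=1, A_2=-1. From y_t(ξ,0) = 0: all B_n = 0.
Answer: y(ξ, t) = sin(ξ)cos(t/2) - sin(2ξ)cos(t)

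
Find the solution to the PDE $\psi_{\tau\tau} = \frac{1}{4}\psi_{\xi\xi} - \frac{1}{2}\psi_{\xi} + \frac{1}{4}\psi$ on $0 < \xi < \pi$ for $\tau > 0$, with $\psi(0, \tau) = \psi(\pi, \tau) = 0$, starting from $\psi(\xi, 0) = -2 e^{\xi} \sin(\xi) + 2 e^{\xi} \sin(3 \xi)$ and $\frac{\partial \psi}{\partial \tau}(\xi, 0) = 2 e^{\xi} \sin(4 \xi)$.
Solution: Substitute $\psi = e^{\xi}u$, i.e. $u = e^{-\xi}\psi$.
By the product rule, $\psi_{\xi} = e^{\xi}(u_{\xi} + u)$, $\psi_{\xi\xi} = e^{\xi}(u_{\xi\xi} + 2u_{\xi} + u)$, $\psi_{\tau\tau} = e^{\xi}u_{\tau\tau}$.
Substituting into the PDE and dividing by $e^{\xi}$: $u_{\tau\tau} = \frac{1}{4}(u_{\xi\xi} + 2u_{\xi} + u) - \frac{1}{2}(u_{\xi} + u) + \frac{1}{4}u$.
The lower-order terms cancel, leaving the standard wave equation $u_{\tau\tau} = \frac{1}{4}u_{\xi\xi}$.
Initial data for $u$: $u(\xi,0) = e^{-\xi}\psi(\xi,0) = -2 \sin(\xi) + 2 \sin(3 \xi)$; $u_{\tau}(\xi,0) = e^{-\xi}\psi_{\tau}(\xi,0) = 2 \sin(4 \xi)$. The boundary conditions carry over: $u(0,\tau) = u(\pi,\tau) = 0$.
Solve for $u$:
  Using separation of variables $u = X(\xi)T(\tau)$:
  Eigenfunctions: $\sin(n\xi)$, $n = 1, 2, 3, \ldots$
  General solution: $u(\xi, \tau) = \sum [A_n \cos(n \tau/2) + B_n \sin(n \tau/2)] \sin(n\xi)$
  From $u(\xi,0) = -2 \sin(\xi) + 2 \sin(3 \xi)$: $A_1=-2, A_3=2$. From $u_{\tau}(\xi,0) = 2 \sin(4 \xi)$, using $u_{\tau}(\xi,0) = \sum \omega_n B_n \sin(n\xi)$ with $\omega_n = n/2$: $B_4 = 2/2 = 1$.
Hence $u(\xi,\tau) = -2 \sin(\xi) \cos(\tau/2) + 2 \sin(3 \xi) \cos(3 \tau/2) + \sin(4 \xi) \sin(2 \tau)$.
Transform back: $\psi(\xi,\tau) = e^{\xi}u(\xi,\tau)$.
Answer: $\psi(\xi, \tau) = e^{\xi} \sin(2 \tau) \sin(4 \xi) - 2 e^{\xi} \sin(\xi) \cos(\tau/2) + 2 e^{\xi} \sin(3 \xi) \cos(3 \tau/2)$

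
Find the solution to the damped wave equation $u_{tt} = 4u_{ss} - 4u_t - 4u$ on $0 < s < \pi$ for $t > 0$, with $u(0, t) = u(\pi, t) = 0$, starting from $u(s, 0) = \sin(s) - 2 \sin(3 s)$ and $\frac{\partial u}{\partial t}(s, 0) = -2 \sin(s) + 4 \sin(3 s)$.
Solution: Substitute $u = e^{-2t}w$, i.e. $w = e^{2t}u$.
By the product rule, $u_t = e^{-2t}(w_t - 2w)$, $u_{tt} = e^{-2t}(w_{tt} - 4w_t + 4w)$, $u_{ss} = e^{-2t}w_{ss}$.
Substituting into the PDE and dividing by $e^{-2t}$: $w_{tt} - 4w_t + 4w = 4w_{ss} - 4(w_t - 2w) - 4w$.
The lower-order terms cancel, leaving the standard wave equation $w_{tt} = 4w_{ss}$.
Initial data for $w$: $w(s,0) = u(s,0) = \sin(s) - 2 \sin(3 s)$; $w_t(s,0) = u_t(s,0) + 2u(s,0) = 0$. The boundary conditions carry over: $w(0,t) = w(\pi,t) = 0$.
Solve for $w$:
  Using separation of variables $w = X(s)T(t)$:
  Eigenfunctions: $\sin(ns)$, $n = 1, 2, 3, \ldots$
  General solution: $w(s, t) = \sum [A_n \cos(2n t) + B_n \sin(2n t)] \sin(ns)$
  From $w(s,0) = \sin(s) - 2 \sin(3 s)$: $A_1=1, A_3=-2$. From $w_t(s,0) = 0$: all $B_n = 0$.
Hence $w(s,t) = \sin(s) \cos(2 t) - 2 \sin(3 s) \cos(6 t)$.
Transform back: $u(s,t) = e^{-2t}w(s,t)$.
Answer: $u(s, t) = e^{-2 t} \sin(s) \cos(2 t) - 2 e^{-2 t} \sin(3 s) \cos(6 t)$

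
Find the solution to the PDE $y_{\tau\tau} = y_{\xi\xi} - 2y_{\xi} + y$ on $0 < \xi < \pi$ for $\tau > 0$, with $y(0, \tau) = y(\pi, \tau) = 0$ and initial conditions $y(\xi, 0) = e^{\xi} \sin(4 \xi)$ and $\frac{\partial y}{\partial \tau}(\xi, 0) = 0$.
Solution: Substitute $y = e^{\xi}u$, i.e. $u = e^{-\xi}y$.
By the product rule, $y_{\xi} = e^{\xi}(u_{\xi} + u)$, $y_{\xi\xi} = e^{\xi}(u_{\xi\xi} + 2u_{\xi} + u)$, $y_{\tau\tau} = e^{\xi}u_{\tau\tau}$.
Substituting into the PDE and dividing by $e^{\xi}$: $u_{\tau\tau} = (u_{\xi\xi} + 2u_{\xi} + u) - 2(u_{\xi} + u) + u$.
The lower-order terms cancel, leaving the standard wave equation $u_{\tau\tau} = u_{\xi\xi}$.
Initial data for $u$: $u(\xi,0) = e^{-\xi}y(\xi,0) = \sin(4 \xi)$; $u_{\tau}(\xi,0) = e^{-\xi}y_{\tau}(\xi,0) = 0$. The boundary conditions carry over: $u(0,\tau) = u(\pi,\tau) = 0$.
Solve for $u$:
  Using separation of variables $u = X(\xi)T(\tau)$:
  Eigenfunctions: $\sin(n\xi)$, $n = 1, 2, 3, \ldots$
  General solution: $u(\xi, \tau) = \sum [A_n \cos(n \tau) + B_n \sin(n \tau)] \sin(n\xi)$
  From $u(\xi,0) = \sin(4 \xi)$: $A_4=1$. From $u_{\tau}(\xi,0) = 0$: all $B_n = 0$.
Hence $u(\xi,\tau) = \sin(4 \xi) \cos(4 \tau)$.
Transform back: $y(\xi,\tau) = e^{\xi}u(\xi,\tau)$.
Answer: $y(\xi, \tau) = e^{\xi} \sin(4 \xi) \cos(4 \tau)$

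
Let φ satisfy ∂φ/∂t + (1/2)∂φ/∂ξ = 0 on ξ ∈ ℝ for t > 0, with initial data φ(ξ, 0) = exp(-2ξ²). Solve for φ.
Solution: By characteristics (dξ/dt = 1/2), φ(ξ,t) = f(ξ - (1/2)t) with f = φ(·, 0).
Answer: φ(ξ, t) = exp(-2(-t/2 + ξ)²)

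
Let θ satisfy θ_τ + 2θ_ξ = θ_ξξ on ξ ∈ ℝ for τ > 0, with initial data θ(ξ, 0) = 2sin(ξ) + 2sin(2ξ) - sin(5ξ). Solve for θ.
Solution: Moving frame: η = ξ - 2τ, σ = τ, θ = u(η,σ), so θ_τ = u_σ - 2u_η and θ_ξξ = u_ηη.
Hence θ_τ + 2θ_ξ = u_σ and the PDE becomes the heat equation u_σ = u_ηη on η ∈ ℝ.
Initial data: u(η,0) = θ(η,0) = 2sin(η) + 2sin(2η) - sin(5η). Each mode sin(nη) decays as exp(-n²σ) on ℝ, so u(η,σ) = Σ c_n exp(-n²σ) sin(nη) with c_1=2, c_2=2, c_5=-1: u(η,σ) = 2exp(-σ)sin(η) + 2exp(-4σ)sin(2η) - exp(-25σ)sin(5η).
Substituting back: θ(ξ,τ) = u(ξ - 2τ, τ).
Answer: θ(ξ, τ) = 2exp(-τ)sin(ξ - 2τ) + 2exp(-4τ)sin(2ξ - 4τ) - exp(-25τ)sin(5ξ - 10τ)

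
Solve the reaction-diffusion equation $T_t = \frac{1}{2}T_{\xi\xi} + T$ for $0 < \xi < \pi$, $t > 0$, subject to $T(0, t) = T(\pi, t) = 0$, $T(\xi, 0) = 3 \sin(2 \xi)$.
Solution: Substitute $T = e^{t}u$, i.e. $u = e^{-t}T$.
By the product rule, $T_t = e^{t}(u_t + u)$, $T_{\xi\xi} = e^{t}u_{\xi\xi}$.
Substituting into the PDE and dividing by $e^{t}$: $u_t + u = \frac{1}{2}u_{\xi\xi} + u$.
The lower-order terms cancel, leaving the standard heat equation $u_t = \frac{1}{2}u_{\xi\xi}$.
Initial data for $u$: $u(\xi,0) = T(\xi,0) = 3 \sin(2 \xi)$. The boundary conditions carry over: $u(0,t) = u(\pi,t) = 0$.
Solve for $u$:
  Using separation of variables $u = X(\xi)G(t)$:
  Eigenfunctions: $\sin(n\xi)$, $n = 1, 2, 3, \ldots$
  General solution: $u(\xi, t) = \sum c_n \sin(n\xi) e^{-n^2 t/2}$
  Matching $u(\xi,0) = 3 \sin(2 \xi)$ term by term: $c_2=3$.
Hence $u(\xi,t) = 3 e^{-2 t} \sin(2 \xi)$.
Transform back: $T(\xi,t) = e^{t}u(\xi,t)$.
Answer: $T(\xi, t) = 3 e^{-t} \sin(2 \xi)$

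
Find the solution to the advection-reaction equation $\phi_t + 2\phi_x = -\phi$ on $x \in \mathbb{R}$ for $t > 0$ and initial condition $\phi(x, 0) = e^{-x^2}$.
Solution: Substitute $\phi = e^{-t}u$, i.e. $u = e^{t}\phi$.
By the product rule, $\phi_t = e^{-t}(u_t - u)$, $\phi_x = e^{-t}u_x$.
Substituting into the PDE and dividing by $e^{-t}$: $u_t - u + 2u_x = -u$.
The lower-order terms cancel, leaving the standard advection equation $u_t + 2u_x = 0$.
Initial data for $u$: $u(x,0) = \phi(x,0) = e^{-x^2}$.
Solve for $u$:
  By method of characteristics (waves move right with speed 2):
  Along characteristics $x - 2t =$ const, $u$ is constant, so $u(x,t) = f(x - 2t)$ with $f = u( \cdot , 0)$.
Hence $u(x,t) = e^{-(-2 t + x)^2}$.
Transform back: $\phi(x,t) = e^{-t}u(x,t)$.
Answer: $\phi(x, t) = e^{-t} e^{-(-2 t + x)^2}$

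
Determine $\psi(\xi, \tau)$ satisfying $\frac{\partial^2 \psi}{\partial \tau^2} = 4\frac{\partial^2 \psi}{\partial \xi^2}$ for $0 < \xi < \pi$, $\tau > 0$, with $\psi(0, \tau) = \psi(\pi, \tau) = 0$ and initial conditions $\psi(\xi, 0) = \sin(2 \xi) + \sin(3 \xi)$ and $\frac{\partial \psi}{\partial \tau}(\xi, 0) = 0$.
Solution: Separating variables: $\psi = \sum [A_n \cos(\omega_n \tau) + B_n \sin(\omega_n \tau)] \sin(n\xi)$, $\omega_n = 2n$. From ICs: $A_2=1, A_3=1$.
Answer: $\psi(\xi, \tau) = \sin(2 \xi) \cos(4 \tau) + \sin(3 \xi) \cos(6 \tau)$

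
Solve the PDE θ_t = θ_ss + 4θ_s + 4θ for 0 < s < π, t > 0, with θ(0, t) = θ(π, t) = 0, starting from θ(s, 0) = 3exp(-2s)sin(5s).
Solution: Substitute θ = exp(-2s)u.
Then θ_s = exp(-2s)(u_s - 2u), θ_ss = exp(-2s)(u_ss - 4u_s + 4u), θ_t = exp(-2s)u_t; substituting and dividing by exp(-2s), the lower-order terms cancel: u_t = u_ss (standard heat equation).
Data for u: u(s,0) = exp(2s)θ(s,0) = 3sin(5s). The boundary conditions carry over: u(0,t) = u(π,t) = 0.
Separating variables: u = Σ c_n exp(-n²t) sin(ns). From u(s,0) = 3sin(5s): c_5=3.
So u(s,t) = 3exp(-25t)sin(5s), and θ(s,t) = exp(-2s)u(s,t).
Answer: θ(s, t) = 3exp(-2s)exp(-25t)sin(5s)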